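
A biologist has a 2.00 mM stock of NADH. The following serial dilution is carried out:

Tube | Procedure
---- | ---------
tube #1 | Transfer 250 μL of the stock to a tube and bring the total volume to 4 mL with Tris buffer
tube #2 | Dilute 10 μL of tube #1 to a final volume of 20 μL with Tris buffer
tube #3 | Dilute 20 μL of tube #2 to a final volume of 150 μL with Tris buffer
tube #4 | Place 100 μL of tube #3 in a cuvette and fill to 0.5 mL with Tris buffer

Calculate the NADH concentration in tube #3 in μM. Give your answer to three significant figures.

Step 1: 250 μL brought to 4 mL → factor 4000/250 = 16
Step 2: 10 μL brought to 20 μL → factor 20/10 = 2
Step 3: 20 μL brought to 150 μL → factor 150/20 = 7.5
Dilution factor through tube #3 = 16 × 2 × 7.5 = 240
[tube #3] = 2.00 mM / 240 = 0.008333 mM = 8.33 μM

8.33 μM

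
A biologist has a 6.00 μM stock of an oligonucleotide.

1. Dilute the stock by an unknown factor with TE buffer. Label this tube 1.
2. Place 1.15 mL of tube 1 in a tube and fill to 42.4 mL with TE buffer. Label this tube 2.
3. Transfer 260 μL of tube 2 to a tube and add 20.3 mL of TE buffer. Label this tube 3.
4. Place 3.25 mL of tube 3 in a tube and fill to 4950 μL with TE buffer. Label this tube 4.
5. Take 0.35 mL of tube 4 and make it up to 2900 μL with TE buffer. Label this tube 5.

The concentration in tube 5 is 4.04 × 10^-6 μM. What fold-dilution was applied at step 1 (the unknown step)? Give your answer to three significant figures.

Step 1: unknown factor x
Step 2: 1.15 mL brought to 42.4 mL → factor 42.4/1.15 = 36.87
Step 3: 260 μL + 20.3 mL = 20560 μL total → factor 20560/260 = 79.077
Step 4: 3.25 mL brought to 4950 μL → factor 4.95/3.25 = 1.5231
Step 5: 0.35 mL brought to 2900 μL → factor 2.9/0.35 = 8.2857
Product of known-step factors = 36793
Overall factor = 6.00 μM / (4.04 × 10^-6 μM) = 1.4851 × 10^6
x = 1.4851 × 10^6 / 36793 = 40.4

40.4-fold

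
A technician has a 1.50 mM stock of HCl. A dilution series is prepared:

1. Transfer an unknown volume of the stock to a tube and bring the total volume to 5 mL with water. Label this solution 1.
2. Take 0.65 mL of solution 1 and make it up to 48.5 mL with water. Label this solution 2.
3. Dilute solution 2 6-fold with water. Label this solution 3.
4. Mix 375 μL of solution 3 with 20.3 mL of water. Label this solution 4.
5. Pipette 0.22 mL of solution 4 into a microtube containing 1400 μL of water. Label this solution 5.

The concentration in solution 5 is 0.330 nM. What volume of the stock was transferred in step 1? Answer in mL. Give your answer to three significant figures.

0.200 mL

Step 1: v brought to 5 mL → factor = 5 mL/v
Step 2: 0.65 mL brought to 48.5 mL → factor 48.5/0.65 = 74.615
Step 3: 6-fold → factor 6
Step 4: 375 μL + 20.3 mL = 20675 μL total → factor 20675/375 = 55.133
Step 5: 0.22 mL + 1400 μL = 1.62 mL total → factor 1.62/0.22 = 7.3636
Product of known-step factors = 1.8175 × 10^5
Overall factor = 1.50 mM / (0.330 nM) = 4.5455 × 10^6
Step-1 factor = 4.5455 × 10^6 / 1.8175 × 10^5 = 25.009
v = 5 mL / 25.009 = 0.200 mL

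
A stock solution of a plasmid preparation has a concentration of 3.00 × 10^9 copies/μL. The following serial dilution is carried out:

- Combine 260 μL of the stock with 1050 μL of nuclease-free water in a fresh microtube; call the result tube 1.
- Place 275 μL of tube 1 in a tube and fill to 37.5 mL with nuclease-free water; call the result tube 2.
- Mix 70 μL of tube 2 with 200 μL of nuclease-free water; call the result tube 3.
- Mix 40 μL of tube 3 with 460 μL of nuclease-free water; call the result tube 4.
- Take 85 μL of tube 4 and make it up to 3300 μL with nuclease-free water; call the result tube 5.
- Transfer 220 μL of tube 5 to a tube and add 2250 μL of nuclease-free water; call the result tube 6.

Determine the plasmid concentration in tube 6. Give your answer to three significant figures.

Step 1: 260 μL + 1050 μL = 1310 μL total → factor 1310/260 = 5.0385
Step 2: 275 μL brought to 37.5 mL → factor 37500/275 = 136.36
Step 3: 70 μL + 200 μL = 270 μL total → factor 270/70 = 3.8571
Step 4: 40 μL + 460 μL = 500 μL total → factor 500/40 = 12.5
Step 5: 85 μL brought to 3300 μL → factor 3300/85 = 38.824
Step 6: 220 μL + 2250 μL = 2470 μL total → factor 2470/220 = 11.227
Overall dilution factor = 5.0385 × 136.36 × 3.8571 × 12.5 × 38.824 × 11.227 = 1.4439 × 10^7
Final = 3.00 × 10^9 copies/μL / 1.4439 × 10^7 = 208 copies/μL

208 copies/μL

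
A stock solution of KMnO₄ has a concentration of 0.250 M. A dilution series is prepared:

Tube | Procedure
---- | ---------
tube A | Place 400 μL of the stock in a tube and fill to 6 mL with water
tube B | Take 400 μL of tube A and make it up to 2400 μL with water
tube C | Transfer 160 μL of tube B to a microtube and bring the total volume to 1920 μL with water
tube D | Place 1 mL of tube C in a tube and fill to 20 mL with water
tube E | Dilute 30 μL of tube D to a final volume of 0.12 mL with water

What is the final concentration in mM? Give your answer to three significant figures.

Step 1: 400 μL brought to 6 mL → factor 6000/400 = 15
Step 2: 400 μL brought to 2400 μL → factor 2400/400 = 6
Step 3: 160 μL brought to 1920 μL → factor 1920/160 = 12
Step 4: 1 mL brought to 20 mL → factor 20/1 = 20
Step 5: 30 μL brought to 0.12 mL → factor 120/30 = 4
Overall dilution factor = 15 × 6 × 12 × 20 × 4 = 86400
Final = 0.250 M / 86400 = 2.894 × 10^-6 M = 0.00289 mM

0.00289 mM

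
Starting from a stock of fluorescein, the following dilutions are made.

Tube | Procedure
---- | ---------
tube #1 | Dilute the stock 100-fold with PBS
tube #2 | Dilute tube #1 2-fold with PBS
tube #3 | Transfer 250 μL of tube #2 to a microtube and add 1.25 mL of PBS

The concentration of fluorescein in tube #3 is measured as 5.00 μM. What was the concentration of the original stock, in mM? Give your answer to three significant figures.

Step 1: 100-fold → factor 100
Step 2: 2-fold → factor 2
Step 3: 250 μL + 1.25 mL = 1500 μL total → factor 1500/250 = 6
Overall dilution factor = 100 × 2 × 6 = 1200
Stock = 5.00 μM × 1200 = 6000 μM = 6.00 mM

6.00 mM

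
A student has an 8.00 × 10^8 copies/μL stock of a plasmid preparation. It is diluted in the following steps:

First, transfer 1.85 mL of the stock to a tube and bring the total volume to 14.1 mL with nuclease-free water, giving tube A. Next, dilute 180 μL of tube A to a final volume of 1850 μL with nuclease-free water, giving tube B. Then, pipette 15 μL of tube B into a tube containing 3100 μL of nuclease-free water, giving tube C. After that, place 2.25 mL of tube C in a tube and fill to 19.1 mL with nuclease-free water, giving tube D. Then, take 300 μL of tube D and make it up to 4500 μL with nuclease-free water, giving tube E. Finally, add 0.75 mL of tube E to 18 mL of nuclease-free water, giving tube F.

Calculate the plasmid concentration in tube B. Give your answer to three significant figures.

1.02 × 10^7 copies/μL

Step 1: 1.85 mL brought to 14.1 mL → factor 14.1/1.85 = 7.6216
Step 2: 180 μL brought to 1850 μL → factor 1850/180 = 10.278
Dilution factor through tube B = 7.6216 × 10.278 = 78.333
[tube B] = 8.00 × 10^8 copies/μL / 78.333 = 1.02 × 10^7 copies/μL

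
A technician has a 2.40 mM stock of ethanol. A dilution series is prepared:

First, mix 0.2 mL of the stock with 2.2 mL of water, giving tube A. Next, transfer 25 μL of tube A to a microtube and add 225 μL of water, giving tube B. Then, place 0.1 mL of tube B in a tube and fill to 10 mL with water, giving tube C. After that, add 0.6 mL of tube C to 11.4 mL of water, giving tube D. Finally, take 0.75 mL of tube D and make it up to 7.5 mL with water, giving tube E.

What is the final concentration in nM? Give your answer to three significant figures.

Step 1: 0.2 mL + 2.2 mL = 2.4 mL total → factor 2.4/0.2 = 12
Step 2: 25 μL + 225 μL = 250 μL total → factor 250/25 = 10
Step 3: 0.1 mL brought to 10 mL → factor 10/0.1 = 100
Step 4: 0.6 mL + 11.4 mL = 12 mL total → factor 12/0.6 = 20
Step 5: 0.75 mL brought to 7.5 mL → factor 7.5/0.75 = 10
Overall dilution factor = 12 × 10 × 100 × 20 × 10 = 2.4 × 10^6
Final = 2.40 mM / 2.4 × 10^6 = 1.000 × 10^-6 mM = 1.00 nM

1.00 nM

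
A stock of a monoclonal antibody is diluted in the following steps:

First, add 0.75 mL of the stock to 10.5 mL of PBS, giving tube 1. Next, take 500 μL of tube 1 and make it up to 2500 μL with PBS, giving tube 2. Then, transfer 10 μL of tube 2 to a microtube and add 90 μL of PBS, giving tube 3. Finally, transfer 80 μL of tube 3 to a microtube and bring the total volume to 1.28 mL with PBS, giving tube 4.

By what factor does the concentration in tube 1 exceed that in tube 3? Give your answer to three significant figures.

50.0

Step 1: 0.75 mL + 10.5 mL = 11.25 mL total → factor 11.25/0.75 = 15
Step 2: 500 μL brought to 2500 μL → factor 2500/500 = 5
Step 3: 10 μL + 90 μL = 100 μL total → factor 100/10 = 10
Dilution factor to tube 1 = 15; to tube 3 = 750
[tube 1]/[tube 3] = (factor to tube 3)/(factor to tube 1) = 750/15 = 50.0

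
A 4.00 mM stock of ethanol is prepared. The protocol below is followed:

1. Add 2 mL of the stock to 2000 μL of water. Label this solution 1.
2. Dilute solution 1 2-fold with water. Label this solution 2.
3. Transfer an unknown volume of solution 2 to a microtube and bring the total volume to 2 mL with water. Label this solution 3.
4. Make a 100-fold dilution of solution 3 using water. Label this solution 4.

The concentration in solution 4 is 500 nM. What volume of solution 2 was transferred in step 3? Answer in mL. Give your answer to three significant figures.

0.100 mL

Step 1: 2 mL + 2000 μL = 4 mL total → factor 4/2 = 2
Step 2: 2-fold → factor 2
Step 3: v brought to 2 mL → factor = 2 mL/v
Step 4: 100-fold → factor 100
Product of known-step factors = 400
Overall factor = 4.00 mM / (500 nM) = 8000
Step-3 factor = 8000 / 400 = 20
v = 2 mL / 20 = 0.100 mL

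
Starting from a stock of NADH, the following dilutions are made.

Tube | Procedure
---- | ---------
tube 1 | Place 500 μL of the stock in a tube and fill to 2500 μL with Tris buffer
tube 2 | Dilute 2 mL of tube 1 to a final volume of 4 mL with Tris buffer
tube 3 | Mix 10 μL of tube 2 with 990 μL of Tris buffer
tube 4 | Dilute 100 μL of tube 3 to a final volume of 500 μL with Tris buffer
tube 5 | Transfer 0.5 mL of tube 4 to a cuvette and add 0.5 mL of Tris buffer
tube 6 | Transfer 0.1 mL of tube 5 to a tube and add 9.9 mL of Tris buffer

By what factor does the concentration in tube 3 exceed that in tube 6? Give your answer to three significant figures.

1.00 × 10^3

Step 1: 500 μL brought to 2500 μL → factor 2500/500 = 5
Step 2: 2 mL brought to 4 mL → factor 4/2 = 2
Step 3: 10 μL + 990 μL = 1000 μL total → factor 1000/10 = 100
Step 4: 100 μL brought to 500 μL → factor 500/100 = 5
Step 5: 0.5 mL + 0.5 mL = 1 mL total → factor 1/0.5 = 2
Step 6: 0.1 mL + 9.9 mL = 10 mL total → factor 10/0.1 = 100
Dilution factor to tube 3 = 1000; to tube 6 = 1 × 10^6
[tube 3]/[tube 6] = (factor to tube 6)/(factor to tube 3) = 1 × 10^6/1000 = 1.00 × 10^3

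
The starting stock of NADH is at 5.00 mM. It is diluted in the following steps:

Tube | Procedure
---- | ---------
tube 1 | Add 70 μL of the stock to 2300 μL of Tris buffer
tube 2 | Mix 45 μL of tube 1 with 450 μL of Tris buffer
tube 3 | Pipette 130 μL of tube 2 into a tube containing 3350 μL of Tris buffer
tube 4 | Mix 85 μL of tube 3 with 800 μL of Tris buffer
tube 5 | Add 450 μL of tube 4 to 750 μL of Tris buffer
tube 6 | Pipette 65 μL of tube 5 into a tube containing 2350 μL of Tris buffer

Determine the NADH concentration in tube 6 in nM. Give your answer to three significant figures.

Step 1: 70 μL + 2300 μL = 2370 μL total → factor 2370/70 = 33.857
Step 2: 45 μL + 450 μL = 495 μL total → factor 495/45 = 11
Step 3: 130 μL + 3350 μL = 3480 μL total → factor 3480/130 = 26.769
Step 4: 85 μL + 800 μL = 885 μL total → factor 885/85 = 10.412
Step 5: 450 μL + 750 μL = 1200 μL total → factor 1200/450 = 2.6667
Step 6: 65 μL + 2350 μL = 2415 μL total → factor 2415/65 = 37.154
Overall dilution factor = 33.857 × 11 × 26.769 × 10.412 × 2.6667 × 37.154 = 1.0284 × 10^7
Final = 5.00 mM / 1.0284 × 10^7 = 4.862 × 10^-7 mM = 0.486 nM

0.486 nM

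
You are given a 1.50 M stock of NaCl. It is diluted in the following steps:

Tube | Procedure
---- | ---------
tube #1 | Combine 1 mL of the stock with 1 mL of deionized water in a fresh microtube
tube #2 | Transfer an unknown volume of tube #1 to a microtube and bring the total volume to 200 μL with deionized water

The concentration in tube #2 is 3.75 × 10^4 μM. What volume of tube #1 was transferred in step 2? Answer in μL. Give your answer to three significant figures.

Step 1: 1 mL + 1 mL = 2 mL total → factor 2/1 = 2
Step 2: v brought to 200 μL → factor = 200 μL/v
Product of known-step factors = 2
Overall factor = 1.50 M / (3.75 × 10^4 μM) = 40
Step-2 factor = 40 / 2 = 20
v = 200 μL / 20 = 10.0 μL

10.0 μL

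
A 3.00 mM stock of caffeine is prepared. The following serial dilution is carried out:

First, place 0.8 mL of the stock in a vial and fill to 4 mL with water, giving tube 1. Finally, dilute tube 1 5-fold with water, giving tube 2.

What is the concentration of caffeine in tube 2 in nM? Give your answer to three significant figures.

Step 1: 0.8 mL brought to 4 mL → factor 4/0.8 = 5
Step 2: 5-fold → factor 5
Overall dilution factor = 5 × 5 = 25
Final = 3.00 mM / 25 = 0.1200 mM = 1.20 × 10^5 nM

1.20 × 10^5 nM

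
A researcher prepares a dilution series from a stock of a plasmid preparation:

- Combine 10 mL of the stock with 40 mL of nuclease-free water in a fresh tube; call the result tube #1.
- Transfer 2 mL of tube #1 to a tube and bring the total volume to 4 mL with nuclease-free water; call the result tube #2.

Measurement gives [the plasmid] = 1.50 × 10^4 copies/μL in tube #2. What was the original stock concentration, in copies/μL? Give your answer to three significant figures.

Step 1: 10 mL + 40 mL = 50 mL total → factor 50/10 = 5
Step 2: 2 mL brought to 4 mL → factor 4/2 = 2
Overall dilution factor = 5 × 2 = 10
Stock = 1.50 × 10^4 copies/μL × 10 = 1.50 × 10^5 copies/μL

1.50 × 10^5 copies/μL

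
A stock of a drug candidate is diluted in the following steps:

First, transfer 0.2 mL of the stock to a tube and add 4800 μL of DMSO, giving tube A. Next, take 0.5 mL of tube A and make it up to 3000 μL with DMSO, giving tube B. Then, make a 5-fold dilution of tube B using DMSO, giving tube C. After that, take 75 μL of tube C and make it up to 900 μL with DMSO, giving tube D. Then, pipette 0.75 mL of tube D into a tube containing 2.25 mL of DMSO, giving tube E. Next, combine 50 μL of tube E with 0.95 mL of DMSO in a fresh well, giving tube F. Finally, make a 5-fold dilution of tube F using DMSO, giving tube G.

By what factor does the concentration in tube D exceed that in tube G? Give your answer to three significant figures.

Step 1: 0.2 mL + 4800 μL = 5 mL total → factor 5/0.2 = 25
Step 2: 0.5 mL brought to 3000 μL → factor 3/0.5 = 6
Step 3: 5-fold → factor 5
Step 4: 75 μL brought to 900 μL → factor 900/75 = 12
Step 5: 0.75 mL + 2.25 mL = 3 mL total → factor 3/0.75 = 4
Step 6: 50 μL + 0.95 mL = 1000 μL total → factor 1000/50 = 20
Step 7: 5-fold → factor 5
Dilution factor to tube D = 9000; to tube G = 3.6 × 10^6
[tube D]/[tube G] = (factor to tube G)/(factor to tube D) = 3.6 × 10^6/9000 = 400

400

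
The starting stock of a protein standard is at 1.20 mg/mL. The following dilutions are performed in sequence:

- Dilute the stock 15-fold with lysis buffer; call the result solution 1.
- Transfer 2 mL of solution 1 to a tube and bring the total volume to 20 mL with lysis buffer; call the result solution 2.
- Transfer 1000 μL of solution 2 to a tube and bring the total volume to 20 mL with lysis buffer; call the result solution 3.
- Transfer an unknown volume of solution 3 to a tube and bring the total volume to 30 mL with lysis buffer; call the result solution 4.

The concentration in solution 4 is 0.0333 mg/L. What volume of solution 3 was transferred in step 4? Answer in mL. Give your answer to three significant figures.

2.50 mL

Step 1: 15-fold → factor 15
Step 2: 2 mL brought to 20 mL → factor 20/2 = 10
Step 3: 1000 μL brought to 20 mL → factor 20000/1000 = 20
Step 4: v brought to 30 mL → factor = 30 mL/v
Product of known-step factors = 3000
Overall factor = 1.20 mg/mL / (0.0333 mg/L) = 36036
Step-4 factor = 36036 / 3000 = 12.012
v = 30 mL / 12.012 = 2.50 mL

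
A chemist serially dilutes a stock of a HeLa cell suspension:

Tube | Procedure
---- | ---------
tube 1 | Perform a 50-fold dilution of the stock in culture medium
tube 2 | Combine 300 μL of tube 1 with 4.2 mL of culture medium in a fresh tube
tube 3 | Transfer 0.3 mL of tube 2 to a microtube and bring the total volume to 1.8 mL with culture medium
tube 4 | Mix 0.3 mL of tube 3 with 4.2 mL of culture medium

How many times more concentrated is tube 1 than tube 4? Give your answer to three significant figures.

1.35 × 10^3

Step 1: 50-fold → factor 50
Step 2: 300 μL + 4.2 mL = 4500 μL total → factor 4500/300 = 15
Step 3: 0.3 mL brought to 1.8 mL → factor 1.8/0.3 = 6
Step 4: 0.3 mL + 4.2 mL = 4.5 mL total → factor 4.5/0.3 = 15
Dilution factor to tube 1 = 50; to tube 4 = 67500
[tube 1]/[tube 4] = (factor to tube 4)/(factor to tube 1) = 67500/50 = 1.35 × 10^3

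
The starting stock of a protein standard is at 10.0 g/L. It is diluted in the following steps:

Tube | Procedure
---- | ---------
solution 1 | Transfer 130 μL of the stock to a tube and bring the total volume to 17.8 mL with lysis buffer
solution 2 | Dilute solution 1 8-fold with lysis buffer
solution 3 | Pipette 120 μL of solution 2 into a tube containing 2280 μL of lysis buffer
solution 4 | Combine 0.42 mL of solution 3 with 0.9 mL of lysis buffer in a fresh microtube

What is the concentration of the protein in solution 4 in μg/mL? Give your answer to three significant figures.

0.145 μg/mL

Step 1: 130 μL brought to 17.8 mL → factor 17800/130 = 136.92
Step 2: 8-fold → factor 8
Step 3: 120 μL + 2280 μL = 2400 μL total → factor 2400/120 = 20
Step 4: 0.42 mL + 0.9 mL = 1.32 mL total → factor 1.32/0.42 = 3.1429
Overall dilution factor = 136.92 × 8 × 20 × 3.1429 = 68853
Final = 10.0 g/L / 68853 = 0.0001452 g/L = 0.145 μg/mL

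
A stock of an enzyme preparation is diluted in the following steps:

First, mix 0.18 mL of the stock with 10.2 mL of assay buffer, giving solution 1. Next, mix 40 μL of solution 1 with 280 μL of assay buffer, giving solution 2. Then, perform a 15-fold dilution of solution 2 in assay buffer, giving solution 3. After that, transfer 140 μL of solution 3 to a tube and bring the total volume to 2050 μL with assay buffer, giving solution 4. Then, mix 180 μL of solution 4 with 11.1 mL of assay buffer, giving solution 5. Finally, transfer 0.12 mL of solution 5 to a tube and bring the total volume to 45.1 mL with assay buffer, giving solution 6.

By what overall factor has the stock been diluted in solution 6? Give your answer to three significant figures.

Step 1: 0.18 mL + 10.2 mL = 10.38 mL total → factor 10.38/0.18 = 57.667
Step 2: 40 μL + 280 μL = 320 μL total → factor 320/40 = 8
Step 3: 15-fold → factor 15
Step 4: 140 μL brought to 2050 μL → factor 2050/140 = 14.643
Step 5: 180 μL + 11.1 mL = 11280 μL total → factor 11280/180 = 62.667
Step 6: 0.12 mL brought to 45.1 mL → factor 45.1/0.12 = 375.83
Overall dilution factor = 57.667 × 8 × 15 × 14.643 × 62.667 × 375.83 = 2.3865 × 10^9

2.39 × 10^9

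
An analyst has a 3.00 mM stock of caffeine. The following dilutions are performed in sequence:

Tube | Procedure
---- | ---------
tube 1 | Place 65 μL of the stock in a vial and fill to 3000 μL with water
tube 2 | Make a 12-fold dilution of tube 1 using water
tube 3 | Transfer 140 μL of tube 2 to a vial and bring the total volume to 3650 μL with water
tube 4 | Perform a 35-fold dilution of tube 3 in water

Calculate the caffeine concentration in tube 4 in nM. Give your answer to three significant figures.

5.94 nM

Step 1: 65 μL brought to 3000 μL → factor 3000/65 = 46.154
Step 2: 12-fold → factor 12
Step 3: 140 μL brought to 3650 μL → factor 3650/140 = 26.071
Step 4: 35-fold → factor 35
Dilution factor through tube 4 = 46.154 × 12 × 26.071 × 35 = 5.0538 × 10^5
[tube 4] = 3.00 mM / 5.0538 × 10^5 = 5.936 × 10^-6 mM = 5.94 nM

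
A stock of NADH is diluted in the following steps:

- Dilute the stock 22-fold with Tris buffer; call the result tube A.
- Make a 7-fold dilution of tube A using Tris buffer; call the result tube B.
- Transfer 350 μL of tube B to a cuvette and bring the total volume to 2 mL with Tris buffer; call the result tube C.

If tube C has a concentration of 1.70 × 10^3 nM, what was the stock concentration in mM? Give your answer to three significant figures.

1.50 mM

Step 1: 22-fold → factor 22
Step 2: 7-fold → factor 7
Step 3: 350 μL brought to 2 mL → factor 2000/350 = 5.7143
Overall dilution factor = 22 × 7 × 5.7143 = 880
Stock = 1.70 × 10^3 nM × 880 = 1.496 × 10^6 nM = 1.50 mM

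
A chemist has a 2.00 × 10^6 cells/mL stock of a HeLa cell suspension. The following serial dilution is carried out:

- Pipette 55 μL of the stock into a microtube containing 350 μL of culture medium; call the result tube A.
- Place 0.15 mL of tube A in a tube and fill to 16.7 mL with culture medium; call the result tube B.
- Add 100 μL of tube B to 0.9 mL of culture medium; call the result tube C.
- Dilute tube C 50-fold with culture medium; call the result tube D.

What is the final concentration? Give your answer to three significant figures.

4.88 cells/mL

Step 1: 55 μL + 350 μL = 405 μL total → factor 405/55 = 7.3636
Step 2: 0.15 mL brought to 16.7 mL → factor 16.7/0.15 = 111.33
Step 3: 100 μL + 0.9 mL = 1000 μL total → factor 1000/100 = 10
Step 4: 50-fold → factor 50
Overall dilution factor = 7.3636 × 111.33 × 10 × 50 = 4.0991 × 10^5
Final = 2.00 × 10^6 cells/mL / 4.0991 × 10^5 = 4.88 cells/mL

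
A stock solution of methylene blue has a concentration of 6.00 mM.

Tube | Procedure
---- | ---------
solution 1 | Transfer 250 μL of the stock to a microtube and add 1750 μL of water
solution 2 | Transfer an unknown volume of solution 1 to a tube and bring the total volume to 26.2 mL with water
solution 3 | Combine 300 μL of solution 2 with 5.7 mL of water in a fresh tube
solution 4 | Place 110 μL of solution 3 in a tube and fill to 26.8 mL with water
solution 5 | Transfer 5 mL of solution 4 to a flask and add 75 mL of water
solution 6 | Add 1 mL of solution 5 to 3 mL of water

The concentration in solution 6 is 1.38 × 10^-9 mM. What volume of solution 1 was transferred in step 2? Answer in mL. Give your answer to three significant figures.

Step 1: 250 μL + 1750 μL = 2000 μL total → factor 2000/250 = 8
Step 2: v brought to 26.2 mL → factor = 26.2 mL/v
Step 3: 300 μL + 5.7 mL = 6000 μL total → factor 6000/300 = 20
Step 4: 110 μL brought to 26.8 mL → factor 26800/110 = 243.64
Step 5: 5 mL + 75 mL = 80 mL total → factor 80/5 = 16
Step 6: 1 mL + 3 mL = 4 mL total → factor 4/1 = 4
Product of known-step factors = 2.4948 × 10^6
Overall factor = 6.00 mM / (1.38 × 10^-9 mM) = 4.3478 × 10^9
Step-2 factor = 4.3478 × 10^9 / 2.4948 × 10^6 = 1742.7
v = 26.2 mL / 1742.7 = 0.0150 mL

0.0150 mL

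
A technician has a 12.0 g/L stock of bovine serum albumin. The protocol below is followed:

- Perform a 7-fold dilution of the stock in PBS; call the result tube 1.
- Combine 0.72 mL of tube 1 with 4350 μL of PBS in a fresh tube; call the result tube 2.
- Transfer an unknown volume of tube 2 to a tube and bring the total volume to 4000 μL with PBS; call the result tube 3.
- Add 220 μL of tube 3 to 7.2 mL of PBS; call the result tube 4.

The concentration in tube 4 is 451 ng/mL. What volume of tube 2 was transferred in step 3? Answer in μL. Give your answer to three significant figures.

Step 1: 7-fold → factor 7
Step 2: 0.72 mL + 4350 μL = 5.07 mL total → factor 5.07/0.72 = 7.0417
Step 3: v brought to 4000 μL → factor = 4000 μL/v
Step 4: 220 μL + 7.2 mL = 7420 μL total → factor 7420/220 = 33.727
Product of known-step factors = 1662.5
Overall factor = 12.0 g/L / (451 ng/mL) = 26608
Step-3 factor = 26608 / 1662.5 = 16.005
v = 4000 μL / 16.005 = 250 μL

250 μL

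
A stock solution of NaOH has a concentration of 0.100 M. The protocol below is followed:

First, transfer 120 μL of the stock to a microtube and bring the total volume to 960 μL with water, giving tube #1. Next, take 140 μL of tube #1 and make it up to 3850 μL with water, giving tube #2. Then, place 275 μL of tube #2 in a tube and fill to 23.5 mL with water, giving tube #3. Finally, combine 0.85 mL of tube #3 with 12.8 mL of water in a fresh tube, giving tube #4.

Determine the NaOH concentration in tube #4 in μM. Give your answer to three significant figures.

0.331 μM

Step 1: 120 μL brought to 960 μL → factor 960/120 = 8
Step 2: 140 μL brought to 3850 μL → factor 3850/140 = 27.5
Step 3: 275 μL brought to 23.5 mL → factor 23500/275 = 85.455
Step 4: 0.85 mL + 12.8 mL = 13.65 mL total → factor 13.65/0.85 = 16.059
Overall dilution factor = 8 × 27.5 × 85.455 × 16.059 = 3.0191 × 10^5
Final = 0.100 M / 3.0191 × 10^5 = 3.312 × 10^-7 M = 0.331 μM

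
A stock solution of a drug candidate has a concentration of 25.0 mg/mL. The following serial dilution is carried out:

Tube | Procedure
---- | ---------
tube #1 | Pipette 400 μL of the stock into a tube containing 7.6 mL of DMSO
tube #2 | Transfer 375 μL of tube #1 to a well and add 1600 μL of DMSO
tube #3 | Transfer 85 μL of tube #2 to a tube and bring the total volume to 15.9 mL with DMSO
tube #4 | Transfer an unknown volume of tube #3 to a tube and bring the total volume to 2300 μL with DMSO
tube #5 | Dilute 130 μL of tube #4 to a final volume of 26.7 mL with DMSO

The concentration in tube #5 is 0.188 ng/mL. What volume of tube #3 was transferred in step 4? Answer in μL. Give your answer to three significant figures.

70.0 μL

Step 1: 400 μL + 7.6 mL = 8000 μL total → factor 8000/400 = 20
Step 2: 375 μL + 1600 μL = 1975 μL total → factor 1975/375 = 5.2667
Step 3: 85 μL brought to 15.9 mL → factor 15900/85 = 187.06
Step 4: v brought to 2300 μL → factor = 2300 μL/v
Step 5: 130 μL brought to 26.7 mL → factor 26700/130 = 205.38
Product of known-step factors = 4.0468 × 10^6
Overall factor = 25.0 mg/mL / (0.188 ng/mL) = 1.3298 × 10^8
Step-4 factor = 1.3298 × 10^8 / 4.0468 × 10^6 = 32.86
v = 2300 μL / 32.86 = 70.0 μL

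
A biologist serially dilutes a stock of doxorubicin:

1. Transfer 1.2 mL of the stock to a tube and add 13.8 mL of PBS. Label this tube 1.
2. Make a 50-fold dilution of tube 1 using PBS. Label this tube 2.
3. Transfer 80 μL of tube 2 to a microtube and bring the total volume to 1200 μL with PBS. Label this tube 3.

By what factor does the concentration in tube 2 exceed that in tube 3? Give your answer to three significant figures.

Step 1: 1.2 mL + 13.8 mL = 15 mL total → factor 15/1.2 = 12.5
Step 2: 50-fold → factor 50
Step 3: 80 μL brought to 1200 μL → factor 1200/80 = 15
Dilution factor to tube 2 = 625; to tube 3 = 9375
[tube 2]/[tube 3] = (factor to tube 3)/(factor to tube 2) = 9375/625 = 15.0

15.0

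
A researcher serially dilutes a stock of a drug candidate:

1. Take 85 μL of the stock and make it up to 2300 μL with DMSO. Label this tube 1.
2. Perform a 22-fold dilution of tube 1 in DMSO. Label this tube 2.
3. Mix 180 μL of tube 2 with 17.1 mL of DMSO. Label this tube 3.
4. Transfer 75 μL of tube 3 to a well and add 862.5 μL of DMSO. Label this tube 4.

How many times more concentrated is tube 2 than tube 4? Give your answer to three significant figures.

Step 1: 85 μL brought to 2300 μL → factor 2300/85 = 27.059
Step 2: 22-fold → factor 22
Step 3: 180 μL + 17.1 mL = 17280 μL total → factor 17280/180 = 96
Step 4: 75 μL + 862.5 μL = 937.5 μL total → factor 937.5/75 = 12.5
Dilution factor to tube 2 = 595.29; to tube 4 = 7.1435 × 10^5
[tube 2]/[tube 4] = (factor to tube 4)/(factor to tube 2) = 7.1435 × 10^5/595.29 = 1.20 × 10^3

1.20 × 10^3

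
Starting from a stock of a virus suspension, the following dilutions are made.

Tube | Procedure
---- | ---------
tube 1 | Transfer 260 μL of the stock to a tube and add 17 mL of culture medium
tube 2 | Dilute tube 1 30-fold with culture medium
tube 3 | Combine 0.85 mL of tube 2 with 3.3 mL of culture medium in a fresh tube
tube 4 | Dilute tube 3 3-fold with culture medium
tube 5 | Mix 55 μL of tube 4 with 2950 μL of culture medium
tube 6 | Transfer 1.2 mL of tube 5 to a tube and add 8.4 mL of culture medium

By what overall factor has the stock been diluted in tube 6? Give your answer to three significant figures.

Step 1: 260 μL + 17 mL = 17260 μL total → factor 17260/260 = 66.385
Step 2: 30-fold → factor 30
Step 3: 0.85 mL + 3.3 mL = 4.15 mL total → factor 4.15/0.85 = 4.8824
Step 4: 3-fold → factor 3
Step 5: 55 μL + 2950 μL = 3005 μL total → factor 3005/55 = 54.636
Step 6: 1.2 mL + 8.4 mL = 9.6 mL total → factor 9.6/1.2 = 8
Overall dilution factor = 66.385 × 30 × 4.8824 × 3 × 54.636 × 8 = 1.275 × 10^7

1.28 × 10^7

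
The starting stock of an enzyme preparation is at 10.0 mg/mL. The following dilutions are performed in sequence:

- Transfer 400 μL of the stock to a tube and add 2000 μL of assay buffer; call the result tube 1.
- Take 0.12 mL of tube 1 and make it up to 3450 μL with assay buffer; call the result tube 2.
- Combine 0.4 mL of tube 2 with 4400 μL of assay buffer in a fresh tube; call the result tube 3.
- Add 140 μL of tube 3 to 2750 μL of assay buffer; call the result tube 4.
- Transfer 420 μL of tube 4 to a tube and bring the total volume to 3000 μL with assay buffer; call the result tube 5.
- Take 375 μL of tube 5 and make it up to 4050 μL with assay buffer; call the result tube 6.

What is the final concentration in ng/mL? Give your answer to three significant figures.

Step 1: 400 μL + 2000 μL = 2400 μL total → factor 2400/400 = 6
Step 2: 0.12 mL brought to 3450 μL → factor 3.45/0.12 = 28.75
Step 3: 0.4 mL + 4400 μL = 4.8 mL total → factor 4.8/0.4 = 12
Step 4: 140 μL + 2750 μL = 2890 μL total → factor 2890/140 = 20.643
Step 5: 420 μL brought to 3000 μL → factor 3000/420 = 7.1429
Step 6: 375 μL brought to 4050 μL → factor 4050/375 = 10.8
Overall dilution factor = 6 × 28.75 × 12 × 20.643 × 7.1429 × 10.8 = 3.2964 × 10^6
Final = 10.0 mg/mL / 3.2964 × 10^6 = 3.034 × 10^-6 mg/mL = 3.03 ng/mL

3.03 ng/mL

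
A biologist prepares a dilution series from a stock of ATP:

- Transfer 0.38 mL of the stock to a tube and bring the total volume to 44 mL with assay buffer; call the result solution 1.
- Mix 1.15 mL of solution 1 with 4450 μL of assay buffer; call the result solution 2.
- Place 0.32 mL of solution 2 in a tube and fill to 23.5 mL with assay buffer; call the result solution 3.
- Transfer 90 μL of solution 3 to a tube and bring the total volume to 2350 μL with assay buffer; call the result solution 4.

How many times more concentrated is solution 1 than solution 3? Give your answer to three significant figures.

Step 1: 0.38 mL brought to 44 mL → factor 44/0.38 = 115.79
Step 2: 1.15 mL + 4450 μL = 5.6 mL total → factor 5.6/1.15 = 4.8696
Step 3: 0.32 mL brought to 23.5 mL → factor 23.5/0.32 = 73.438
Dilution factor to solution 1 = 115.79; to solution 3 = 41407
[solution 1]/[solution 3] = (factor to solution 3)/(factor to solution 1) = 41407/115.79 = 358

358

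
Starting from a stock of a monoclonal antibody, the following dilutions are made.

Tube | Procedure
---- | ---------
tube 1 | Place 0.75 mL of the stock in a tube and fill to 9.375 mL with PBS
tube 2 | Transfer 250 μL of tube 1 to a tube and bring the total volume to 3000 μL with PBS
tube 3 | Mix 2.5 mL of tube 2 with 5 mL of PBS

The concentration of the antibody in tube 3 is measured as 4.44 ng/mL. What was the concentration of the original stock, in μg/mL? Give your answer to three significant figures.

2.00 μg/mL

Step 1: 0.75 mL brought to 9.375 mL → factor 9.375/0.75 = 12.5
Step 2: 250 μL brought to 3000 μL → factor 3000/250 = 12
Step 3: 2.5 mL + 5 mL = 7.5 mL total → factor 7.5/2.5 = 3
Overall dilution factor = 12.5 × 12 × 3 = 450
Stock = 4.44 ng/mL × 450 = 1998 ng/mL = 2.00 μg/mL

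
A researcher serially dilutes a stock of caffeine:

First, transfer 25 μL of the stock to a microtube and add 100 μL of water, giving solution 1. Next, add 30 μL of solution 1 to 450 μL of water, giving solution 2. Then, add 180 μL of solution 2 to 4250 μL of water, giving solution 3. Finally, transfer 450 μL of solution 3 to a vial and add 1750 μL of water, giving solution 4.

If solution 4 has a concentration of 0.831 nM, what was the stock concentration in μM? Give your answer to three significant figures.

8.00 μM

Step 1: 25 μL + 100 μL = 125 μL total → factor 125/25 = 5
Step 2: 30 μL + 450 μL = 480 μL total → factor 480/30 = 16
Step 3: 180 μL + 4250 μL = 4430 μL total → factor 4430/180 = 24.611
Step 4: 450 μL + 1750 μL = 2200 μL total → factor 2200/450 = 4.8889
Overall dilution factor = 5 × 16 × 24.611 × 4.8889 = 9625.7
Stock = 0.831 nM × 9625.7 = 7999 nM = 8.00 μM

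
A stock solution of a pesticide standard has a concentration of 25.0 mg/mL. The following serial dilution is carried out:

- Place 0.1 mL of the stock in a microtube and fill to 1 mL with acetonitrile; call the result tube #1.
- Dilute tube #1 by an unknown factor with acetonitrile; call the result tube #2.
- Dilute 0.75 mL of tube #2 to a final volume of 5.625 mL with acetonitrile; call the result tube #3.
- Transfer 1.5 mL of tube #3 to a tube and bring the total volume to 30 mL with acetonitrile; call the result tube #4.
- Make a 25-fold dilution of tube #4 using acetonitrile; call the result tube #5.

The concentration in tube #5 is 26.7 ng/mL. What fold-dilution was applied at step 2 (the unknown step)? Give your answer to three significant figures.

Step 1: 0.1 mL brought to 1 mL → factor 1/0.1 = 10
Step 2: unknown factor x
Step 3: 0.75 mL brought to 5.625 mL → factor 5.625/0.75 = 7.5
Step 4: 1.5 mL brought to 30 mL → factor 30/1.5 = 20
Step 5: 25-fold → factor 25
Product of known-step factors = 37500
Overall factor = 25.0 mg/mL / (26.7 ng/mL) = 9.3633 × 10^5
x = 9.3633 × 10^5 / 37500 = 25.0

25.0-fold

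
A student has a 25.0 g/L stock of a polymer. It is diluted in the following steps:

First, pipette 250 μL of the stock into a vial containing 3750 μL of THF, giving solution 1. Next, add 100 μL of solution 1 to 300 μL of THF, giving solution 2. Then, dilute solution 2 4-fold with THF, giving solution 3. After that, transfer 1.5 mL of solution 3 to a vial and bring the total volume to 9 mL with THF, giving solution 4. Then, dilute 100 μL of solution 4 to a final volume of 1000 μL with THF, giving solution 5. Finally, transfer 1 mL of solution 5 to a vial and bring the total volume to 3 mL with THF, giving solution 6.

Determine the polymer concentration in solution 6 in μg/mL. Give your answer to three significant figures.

Step 1: 250 μL + 3750 μL = 4000 μL total → factor 4000/250 = 16
Step 2: 100 μL + 300 μL = 400 μL total → factor 400/100 = 4
Step 3: 4-fold → factor 4
Step 4: 1.5 mL brought to 9 mL → factor 9/1.5 = 6
Step 5: 100 μL brought to 1000 μL → factor 1000/100 = 10
Step 6: 1 mL brought to 3 mL → factor 3/1 = 3
Overall dilution factor = 16 × 4 × 4 × 6 × 10 × 3 = 46080
Final = 25.0 g/L / 46080 = 0.0005425 g/L = 0.543 μg/mL

0.543 μg/mL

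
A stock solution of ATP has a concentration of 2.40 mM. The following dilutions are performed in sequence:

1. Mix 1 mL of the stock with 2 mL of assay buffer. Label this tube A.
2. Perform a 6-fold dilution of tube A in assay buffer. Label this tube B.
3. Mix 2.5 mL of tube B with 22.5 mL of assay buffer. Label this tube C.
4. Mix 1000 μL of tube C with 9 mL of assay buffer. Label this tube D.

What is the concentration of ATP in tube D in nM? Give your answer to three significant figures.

1.33 × 10^3 nM

Step 1: 1 mL + 2 mL = 3 mL total → factor 3/1 = 3
Step 2: 6-fold → factor 6
Step 3: 2.5 mL + 22.5 mL = 25 mL total → factor 25/2.5 = 10
Step 4: 1000 μL + 9 mL = 10000 μL total → factor 10000/1000 = 10
Overall dilution factor = 3 × 6 × 10 × 10 = 1800
Final = 2.40 mM / 1800 = 0.001333 mM = 1.33 × 10^3 nM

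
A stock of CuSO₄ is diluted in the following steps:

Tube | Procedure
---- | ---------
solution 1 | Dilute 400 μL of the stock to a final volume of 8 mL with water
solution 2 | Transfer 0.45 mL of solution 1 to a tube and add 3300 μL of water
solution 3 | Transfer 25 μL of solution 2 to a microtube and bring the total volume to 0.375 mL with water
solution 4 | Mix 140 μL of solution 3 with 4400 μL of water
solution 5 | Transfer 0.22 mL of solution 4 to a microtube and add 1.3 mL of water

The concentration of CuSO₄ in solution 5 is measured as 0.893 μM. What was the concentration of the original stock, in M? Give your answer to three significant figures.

0.500 M

Step 1: 400 μL brought to 8 mL → factor 8000/400 = 20
Step 2: 0.45 mL + 3300 μL = 3.75 mL total → factor 3.75/0.45 = 8.3333
Step 3: 25 μL brought to 0.375 mL → factor 375/25 = 15
Step 4: 140 μL + 4400 μL = 4540 μL total → factor 4540/140 = 32.429
Step 5: 0.22 mL + 1.3 mL = 1.52 mL total → factor 1.52/0.22 = 6.9091
Overall dilution factor = 20 × 8.3333 × 15 × 32.429 × 6.9091 = 5.6013 × 10^5
Stock = 0.893 μM × 5.6013 × 10^5 = 5.002 × 10^5 μM = 0.500 M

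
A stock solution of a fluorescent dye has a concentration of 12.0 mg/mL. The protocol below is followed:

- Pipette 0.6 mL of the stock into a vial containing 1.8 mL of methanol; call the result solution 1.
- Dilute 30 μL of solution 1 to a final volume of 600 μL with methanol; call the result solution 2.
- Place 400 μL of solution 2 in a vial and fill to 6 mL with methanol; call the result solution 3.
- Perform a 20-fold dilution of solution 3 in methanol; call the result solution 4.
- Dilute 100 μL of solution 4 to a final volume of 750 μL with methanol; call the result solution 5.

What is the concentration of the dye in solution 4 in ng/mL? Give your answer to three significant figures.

Step 1: 0.6 mL + 1.8 mL = 2.4 mL total → factor 2.4/0.6 = 4
Step 2: 30 μL brought to 600 μL → factor 600/30 = 20
Step 3: 400 μL brought to 6 mL → factor 6000/400 = 15
Step 4: 20-fold → factor 20
Dilution factor through solution 4 = 4 × 20 × 15 × 20 = 24000
[solution 4] = 12.0 mg/mL / 24000 = 0.0005000 mg/mL = 500 ng/mL

500 ng/mL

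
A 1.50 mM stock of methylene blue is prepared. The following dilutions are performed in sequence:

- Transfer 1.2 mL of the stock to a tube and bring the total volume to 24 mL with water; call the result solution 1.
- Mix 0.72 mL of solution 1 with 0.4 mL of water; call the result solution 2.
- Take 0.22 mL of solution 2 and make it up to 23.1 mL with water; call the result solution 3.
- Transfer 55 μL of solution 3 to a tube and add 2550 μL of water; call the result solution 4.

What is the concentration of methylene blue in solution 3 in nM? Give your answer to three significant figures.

Step 1: 1.2 mL brought to 24 mL → factor 24/1.2 = 20
Step 2: 0.72 mL + 0.4 mL = 1.12 mL total → factor 1.12/0.72 = 1.5556
Step 3: 0.22 mL brought to 23.1 mL → factor 23.1/0.22 = 105
Dilution factor through solution 3 = 20 × 1.5556 × 105 = 3266.7
[solution 3] = 1.50 mM / 3266.7 = 0.0004592 mM = 459 nM

459 nM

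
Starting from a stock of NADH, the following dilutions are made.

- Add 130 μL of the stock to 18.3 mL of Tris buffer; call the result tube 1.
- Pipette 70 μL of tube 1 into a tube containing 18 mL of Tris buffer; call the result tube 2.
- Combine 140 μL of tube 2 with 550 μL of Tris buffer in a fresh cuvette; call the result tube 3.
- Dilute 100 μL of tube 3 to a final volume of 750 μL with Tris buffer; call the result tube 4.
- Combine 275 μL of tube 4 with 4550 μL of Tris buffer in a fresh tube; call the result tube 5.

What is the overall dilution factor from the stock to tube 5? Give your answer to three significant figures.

Step 1: 130 μL + 18.3 mL = 18430 μL total → factor 18430/130 = 141.77
Step 2: 70 μL + 18 mL = 18070 μL total → factor 18070/70 = 258.14
Step 3: 140 μL + 550 μL = 690 μL total → factor 690/140 = 4.9286
Step 4: 100 μL brought to 750 μL → factor 750/100 = 7.5
Step 5: 275 μL + 4550 μL = 4825 μL total → factor 4825/275 = 17.545
Overall dilution factor = 141.77 × 258.14 × 4.9286 × 7.5 × 17.545 = 2.3735 × 10^7

2.37 × 10^7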